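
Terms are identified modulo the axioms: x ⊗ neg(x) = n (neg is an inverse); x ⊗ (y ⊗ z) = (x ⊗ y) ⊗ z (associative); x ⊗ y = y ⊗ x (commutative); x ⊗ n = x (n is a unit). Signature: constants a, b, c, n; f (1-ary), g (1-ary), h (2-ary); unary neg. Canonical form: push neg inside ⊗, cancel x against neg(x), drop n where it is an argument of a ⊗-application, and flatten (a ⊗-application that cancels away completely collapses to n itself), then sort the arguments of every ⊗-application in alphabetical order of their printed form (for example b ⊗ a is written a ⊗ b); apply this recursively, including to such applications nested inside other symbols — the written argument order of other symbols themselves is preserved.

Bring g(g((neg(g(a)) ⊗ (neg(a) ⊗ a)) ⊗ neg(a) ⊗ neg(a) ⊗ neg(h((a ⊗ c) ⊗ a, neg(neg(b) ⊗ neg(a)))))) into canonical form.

Descend into:  (neg(g(a)) ⊗ (neg(a) ⊗ a)) ⊗ neg(a) ⊗ neg(a) ⊗ neg(h((a ⊗ c) ⊗ a, neg(neg(b) ⊗ neg(a))))
Push neg inside:  distribute neg over ⊗ and collapse double neg
Collect terms:  neg(g(a)) ⊗ neg(a) ⊗ neg(a) ⊗ neg(h(a ⊗ a ⊗ c, a ⊗ b))
Sort arguments:  neg(a) ⊗ neg(a) ⊗ neg(g(a)) ⊗ neg(h(a ⊗ a ⊗ c, a ⊗ b))
Reassemble:  g(g(neg(a) ⊗ neg(a) ⊗ neg(g(a)) ⊗ neg(h(a ⊗ a ⊗ c, a ⊗ b))))

Answer: g(g(neg(a) ⊗ neg(a) ⊗ neg(g(a)) ⊗ neg(h(a ⊗ a ⊗ c, a ⊗ b))))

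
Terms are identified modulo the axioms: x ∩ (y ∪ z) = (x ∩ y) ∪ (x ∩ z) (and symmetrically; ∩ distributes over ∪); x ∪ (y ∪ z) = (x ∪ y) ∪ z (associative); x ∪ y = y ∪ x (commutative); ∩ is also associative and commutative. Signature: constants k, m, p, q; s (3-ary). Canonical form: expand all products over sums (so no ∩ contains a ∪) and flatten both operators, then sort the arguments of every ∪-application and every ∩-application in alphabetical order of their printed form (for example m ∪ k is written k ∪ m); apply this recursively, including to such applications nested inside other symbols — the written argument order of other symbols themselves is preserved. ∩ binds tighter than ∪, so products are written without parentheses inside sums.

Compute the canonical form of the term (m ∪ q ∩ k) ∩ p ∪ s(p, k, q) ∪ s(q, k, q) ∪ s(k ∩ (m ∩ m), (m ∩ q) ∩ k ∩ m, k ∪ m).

Expand:  m ∩ p ∪ k ∩ p ∩ q ∪ s(p, k, q) ∪ s(q, k, q) ∪ s(k ∩ m ∩ m, k ∩ m ∩ m ∩ q, k ∪ m)
Sort arguments:  k ∩ p ∩ q ∪ m ∩ p ∪ s(k ∩ m ∩ m, k ∩ m ∩ m ∩ q, k ∪ m) ∪ s(p, k, q) ∪ s(q, k, q)

Answer: k ∩ p ∩ q ∪ m ∩ p ∪ s(k ∩ m ∩ m, k ∩ m ∩ m ∩ q, k ∪ m) ∪ s(p, k, q) ∪ s(q, k, q)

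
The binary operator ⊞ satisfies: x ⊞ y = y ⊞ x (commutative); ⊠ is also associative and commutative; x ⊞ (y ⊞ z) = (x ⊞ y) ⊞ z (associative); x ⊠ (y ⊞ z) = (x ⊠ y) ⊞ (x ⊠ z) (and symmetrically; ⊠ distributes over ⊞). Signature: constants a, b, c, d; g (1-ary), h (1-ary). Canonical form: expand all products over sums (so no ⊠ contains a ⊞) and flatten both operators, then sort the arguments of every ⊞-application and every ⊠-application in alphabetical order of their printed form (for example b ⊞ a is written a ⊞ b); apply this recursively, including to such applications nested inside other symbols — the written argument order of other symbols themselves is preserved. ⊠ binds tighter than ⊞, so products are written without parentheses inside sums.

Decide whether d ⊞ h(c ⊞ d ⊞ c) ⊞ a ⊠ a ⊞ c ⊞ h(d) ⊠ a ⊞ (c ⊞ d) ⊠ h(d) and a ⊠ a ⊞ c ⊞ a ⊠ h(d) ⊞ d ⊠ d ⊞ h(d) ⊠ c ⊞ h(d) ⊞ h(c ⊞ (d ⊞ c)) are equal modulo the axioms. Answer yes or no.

Answer: no — a ⊠ a ⊞ a ⊠ h(d) ⊞ c ⊞ c ⊠ h(d) ⊞ d ⊞ d ⊠ h(d) ⊞ h(c ⊞ c ⊞ d) vs a ⊠ a ⊞ a ⊠ h(d) ⊞ c ⊞ c ⊠ h(d) ⊞ d ⊠ d ⊞ h(c ⊞ c ⊞ d) ⊞ h(d)

Derivation:
Left:  d ⊞ h(c ⊞ d ⊞ c) ⊞ a ⊠ a ⊞ c ⊞ h(d) ⊠ a ⊞ (c ⊞ d) ⊠ h(d)
  Expand products over sums:  d ⊞ h(c ⊞ c ⊞ d) ⊞ a ⊠ a ⊞ c ⊞ a ⊠ h(d) ⊞ c ⊠ h(d) ⊞ d ⊠ h(d)
  Sort arguments:  a ⊠ a ⊞ a ⊠ h(d) ⊞ c ⊞ c ⊠ h(d) ⊞ d ⊞ d ⊠ h(d) ⊞ h(c ⊞ c ⊞ d)
Right:  a ⊠ a ⊞ c ⊞ a ⊠ h(d) ⊞ d ⊠ d ⊞ h(d) ⊠ c ⊞ h(d) ⊞ h(c ⊞ (d ⊞ c))
  Merge nested applications:  a ⊠ a ⊞ c ⊞ a ⊠ h(d) ⊞ d ⊠ d ⊞ c ⊠ h(d) ⊞ h(d) ⊞ h(c ⊞ c ⊞ d)
  Sort arguments:  a ⊠ a ⊞ a ⊠ h(d) ⊞ c ⊞ c ⊠ h(d) ⊞ d ⊠ d ⊞ h(c ⊞ c ⊞ d) ⊞ h(d)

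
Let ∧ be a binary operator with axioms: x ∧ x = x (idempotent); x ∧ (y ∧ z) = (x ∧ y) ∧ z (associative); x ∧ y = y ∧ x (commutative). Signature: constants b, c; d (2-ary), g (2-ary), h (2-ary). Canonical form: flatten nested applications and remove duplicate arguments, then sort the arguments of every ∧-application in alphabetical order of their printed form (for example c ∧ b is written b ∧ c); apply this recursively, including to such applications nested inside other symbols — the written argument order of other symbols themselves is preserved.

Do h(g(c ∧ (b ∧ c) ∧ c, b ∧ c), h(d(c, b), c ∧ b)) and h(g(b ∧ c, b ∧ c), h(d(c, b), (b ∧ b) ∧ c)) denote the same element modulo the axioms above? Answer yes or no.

Left:  h(g(c ∧ (b ∧ c) ∧ c, b ∧ c), h(d(c, b), c ∧ b))
  Focus inside:  c ∧ (b ∧ c) ∧ c
  Un-nest:  c ∧ b ∧ c ∧ c
  Idempotence:  drop duplicate c, c
  Sort:  b ∧ c
  Put back:  h(g(b ∧ c, b ∧ c), h(d(c, b), b ∧ c))
Right:  h(g(b ∧ c, b ∧ c), h(d(c, b), (b ∧ b) ∧ c))
  Focus inside:  (b ∧ b) ∧ c
  Merge nested applications:  b ∧ b ∧ c
  Idempotence:  drop duplicate b
  Sort:  b ∧ c
  Reassemble:  h(g(b ∧ c, b ∧ c), h(d(c, b), b ∧ c))

Answer: yes — both canonical forms are h(g(b ∧ c, b ∧ c), h(d(c, b), b ∧ c))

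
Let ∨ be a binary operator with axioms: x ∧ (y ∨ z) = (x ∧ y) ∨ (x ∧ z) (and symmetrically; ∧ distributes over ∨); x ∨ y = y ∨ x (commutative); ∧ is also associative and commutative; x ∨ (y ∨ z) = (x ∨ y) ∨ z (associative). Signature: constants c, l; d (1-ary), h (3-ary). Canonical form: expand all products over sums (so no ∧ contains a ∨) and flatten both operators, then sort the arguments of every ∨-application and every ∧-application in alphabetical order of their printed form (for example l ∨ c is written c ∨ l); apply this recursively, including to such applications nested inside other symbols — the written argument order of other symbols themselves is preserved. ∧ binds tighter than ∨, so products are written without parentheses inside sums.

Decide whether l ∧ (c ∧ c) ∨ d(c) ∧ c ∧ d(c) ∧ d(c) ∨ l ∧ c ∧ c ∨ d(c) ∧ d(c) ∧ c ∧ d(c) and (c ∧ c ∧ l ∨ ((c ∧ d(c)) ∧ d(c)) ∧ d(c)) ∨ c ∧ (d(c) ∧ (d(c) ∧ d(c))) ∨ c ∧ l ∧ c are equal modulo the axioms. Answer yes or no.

Left:  l ∧ (c ∧ c) ∨ d(c) ∧ c ∧ d(c) ∧ d(c) ∨ l ∧ c ∧ c ∨ d(c) ∧ d(c) ∧ c ∧ d(c)
  Flatten:  c ∧ c ∧ l ∨ c ∧ d(c) ∧ d(c) ∧ d(c) ∨ c ∧ c ∧ l ∨ c ∧ d(c) ∧ d(c) ∧ d(c)
  Order the arguments:  c ∧ c ∧ l ∨ c ∧ c ∧ l ∨ c ∧ d(c) ∧ d(c) ∧ d(c) ∨ c ∧ d(c) ∧ d(c) ∧ d(c)
Right:  (c ∧ c ∧ l ∨ ((c ∧ d(c)) ∧ d(c)) ∧ d(c)) ∨ c ∧ (d(c) ∧ (d(c) ∧ d(c))) ∨ c ∧ l ∧ c
  Un-nest:  c ∧ c ∧ l ∨ c ∧ d(c) ∧ d(c) ∧ d(c) ∨ c ∧ d(c) ∧ d(c) ∧ d(c) ∨ c ∧ c ∧ l
  Order the arguments:  c ∧ c ∧ l ∨ c ∧ c ∧ l ∨ c ∧ d(c) ∧ d(c) ∧ d(c) ∨ c ∧ d(c) ∧ d(c) ∧ d(c)

Answer: yes — both canonical forms are c ∧ c ∧ l ∨ c ∧ c ∧ l ∨ c ∧ d(c) ∧ d(c) ∧ d(c) ∨ c ∧ d(c) ∧ d(c) ∧ d(c)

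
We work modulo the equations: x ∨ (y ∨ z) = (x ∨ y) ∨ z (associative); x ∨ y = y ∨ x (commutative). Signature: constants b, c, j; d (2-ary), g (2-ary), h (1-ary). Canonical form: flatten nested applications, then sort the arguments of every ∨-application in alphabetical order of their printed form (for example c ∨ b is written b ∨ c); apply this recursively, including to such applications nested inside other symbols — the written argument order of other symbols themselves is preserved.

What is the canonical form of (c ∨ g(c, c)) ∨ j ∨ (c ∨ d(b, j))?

Merge nested applications:  c ∨ g(c, c) ∨ j ∨ c ∨ d(b, j)
Sort:  c ∨ c ∨ d(b, j) ∨ g(c, c) ∨ j

Answer: c ∨ c ∨ d(b, j) ∨ g(c, c) ∨ j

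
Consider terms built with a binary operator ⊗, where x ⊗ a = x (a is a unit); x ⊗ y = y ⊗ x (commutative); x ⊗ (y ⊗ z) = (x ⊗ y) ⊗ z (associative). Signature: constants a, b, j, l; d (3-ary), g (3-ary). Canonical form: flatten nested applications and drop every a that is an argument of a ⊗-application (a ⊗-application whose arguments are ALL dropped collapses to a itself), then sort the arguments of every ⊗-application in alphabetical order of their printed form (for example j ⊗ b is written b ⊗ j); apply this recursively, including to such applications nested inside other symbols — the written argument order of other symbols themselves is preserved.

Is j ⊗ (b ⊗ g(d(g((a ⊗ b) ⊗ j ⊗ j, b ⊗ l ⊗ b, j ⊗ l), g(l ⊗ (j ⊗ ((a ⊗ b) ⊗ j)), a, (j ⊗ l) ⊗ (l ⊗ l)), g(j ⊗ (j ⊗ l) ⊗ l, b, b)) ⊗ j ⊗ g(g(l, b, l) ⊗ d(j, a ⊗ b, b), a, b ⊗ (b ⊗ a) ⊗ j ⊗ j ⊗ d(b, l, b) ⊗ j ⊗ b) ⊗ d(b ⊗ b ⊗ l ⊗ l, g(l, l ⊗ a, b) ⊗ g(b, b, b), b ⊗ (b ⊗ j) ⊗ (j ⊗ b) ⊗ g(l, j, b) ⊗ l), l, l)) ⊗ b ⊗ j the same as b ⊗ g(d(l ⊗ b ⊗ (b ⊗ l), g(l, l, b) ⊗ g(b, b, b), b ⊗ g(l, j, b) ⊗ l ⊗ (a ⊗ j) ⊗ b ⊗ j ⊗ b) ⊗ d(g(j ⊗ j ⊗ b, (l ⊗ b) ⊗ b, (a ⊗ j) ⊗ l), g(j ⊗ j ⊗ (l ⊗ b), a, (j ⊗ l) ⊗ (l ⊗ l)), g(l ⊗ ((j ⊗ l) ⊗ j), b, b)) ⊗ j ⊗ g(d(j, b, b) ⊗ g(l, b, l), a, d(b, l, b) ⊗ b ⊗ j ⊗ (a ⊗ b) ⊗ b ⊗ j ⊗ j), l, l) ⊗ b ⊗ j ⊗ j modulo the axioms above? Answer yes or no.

Answer: yes — both canonical forms are b ⊗ b ⊗ g(d(b ⊗ b ⊗ l ⊗ l, g(b, b, b) ⊗ g(l, l, b), b ⊗ b ⊗ b ⊗ g(l, j, b) ⊗ j ⊗ j ⊗ l) ⊗ d(g(b ⊗ j ⊗ j, b ⊗ b ⊗ l, j ⊗ l), g(b ⊗ j ⊗ j ⊗ l, a, j ⊗ l ⊗ l ⊗ l), g(j ⊗ j ⊗ l ⊗ l, b, b)) ⊗ g(d(j, b, b) ⊗ g(l, b, l), a, b ⊗ b ⊗ b ⊗ d(b, l, b) ⊗ j ⊗ j ⊗ j) ⊗ j, l, l) ⊗ j ⊗ j

Derivation:
Left:  j ⊗ (b ⊗ g(d(g((a ⊗ b) ⊗ j ⊗ j, b ⊗ l ⊗ b, j ⊗ l), g(l ⊗ (j ⊗ ((a ⊗ b) ⊗ j)), a, (j ⊗ l) ⊗ (l ⊗ l)), g(j ⊗ (j ⊗ l) ⊗ l, b, b)) ⊗ j ⊗ g(g(l, b, l) ⊗ d(j, a ⊗ b, b), a, b ⊗ (b ⊗ a) ⊗ j ⊗ j ⊗ d(b, l, b) ⊗ j ⊗ b) ⊗ d(b ⊗ b ⊗ l ⊗ l, g(l, l ⊗ a, b) ⊗ g(b, b, b), b ⊗ (b ⊗ j) ⊗ (j ⊗ b) ⊗ g(l, j, b) ⊗ l), l, l)) ⊗ b ⊗ j
  Un-nest:  j ⊗ b ⊗ g(d(g((a ⊗ b) ⊗ j ⊗ j, b ⊗ l ⊗ b, j ⊗ l), g(l ⊗ (j ⊗ ((a ⊗ b) ⊗ j)), a, (j ⊗ l) ⊗ (l ⊗ l)), g(j ⊗ (j ⊗ l) ⊗ l, b, b)) ⊗ j ⊗ g(g(l, b, l) ⊗ d(j, a ⊗ b, b), a, b ⊗ (b ⊗ a) ⊗ j ⊗ j ⊗ d(b, l, b) ⊗ j ⊗ b) ⊗ d(b ⊗ b ⊗ l ⊗ l, g(l, l ⊗ a, b) ⊗ g(b, b, b), b ⊗ (b ⊗ j) ⊗ (j ⊗ b) ⊗ g(l, j, b) ⊗ l), l, l) ⊗ b ⊗ j
  Simplify inside:  g(d(g((a ⊗ b) ⊗ j ⊗ j, b ⊗ l ⊗ b, j ⊗ l), g(l ⊗ (j ⊗ ((a ⊗ b) ⊗ j)), a, (j ⊗ l) ⊗ (l ⊗ l)), g(j ⊗ (j ⊗ l) ⊗ l, b, b)) ⊗ j ⊗ g(g(l, b, l) ⊗ d(j, a ⊗ b, b), a, b ⊗ (b ⊗ a) ⊗ j ⊗ j ⊗ d(b, l, b) ⊗ j ⊗ b) ⊗ d(b ⊗ b ⊗ l ⊗ l, g(l, l ⊗ a, b) ⊗ g(b, b, b), b ⊗ (b ⊗ j) ⊗ (j ⊗ b) ⊗ g(l, j, b) ⊗ l), l, l)  →  g(d(b ⊗ b ⊗ l ⊗ l, g(b, b, b) ⊗ g(l, l, b), b ⊗ b ⊗ b ⊗ g(l, j, b) ⊗ j ⊗ j ⊗ l) ⊗ d(g(b ⊗ j ⊗ j, b ⊗ b ⊗ l, j ⊗ l), g(b ⊗ j ⊗ j ⊗ l, a, j ⊗ l ⊗ l ⊗ l), g(j ⊗ j ⊗ l ⊗ l, b, b)) ⊗ g(d(j, b, b) ⊗ g(l, b, l), a, b ⊗ b ⊗ b ⊗ d(b, l, b) ⊗ j ⊗ j ⊗ j) ⊗ j, l, l)
  Order the arguments:  b ⊗ b ⊗ g(d(b ⊗ b ⊗ l ⊗ l, g(b, b, b) ⊗ g(l, l, b), b ⊗ b ⊗ b ⊗ g(l, j, b) ⊗ j ⊗ j ⊗ l) ⊗ d(g(b ⊗ j ⊗ j, b ⊗ b ⊗ l, j ⊗ l), g(b ⊗ j ⊗ j ⊗ l, a, j ⊗ l ⊗ l ⊗ l), g(j ⊗ j ⊗ l ⊗ l, b, b)) ⊗ g(d(j, b, b) ⊗ g(l, b, l), a, b ⊗ b ⊗ b ⊗ d(b, l, b) ⊗ j ⊗ j ⊗ j) ⊗ j, l, l) ⊗ j ⊗ j
Right:  b ⊗ g(d(l ⊗ b ⊗ (b ⊗ l), g(l, l, b) ⊗ g(b, b, b), b ⊗ g(l, j, b) ⊗ l ⊗ (a ⊗ j) ⊗ b ⊗ j ⊗ b) ⊗ d(g(j ⊗ j ⊗ b, (l ⊗ b) ⊗ b, (a ⊗ j) ⊗ l), g(j ⊗ j ⊗ (l ⊗ b), a, (j ⊗ l) ⊗ (l ⊗ l)), g(l ⊗ ((j ⊗ l) ⊗ j), b, b)) ⊗ j ⊗ g(d(j, b, b) ⊗ g(l, b, l), a, d(b, l, b) ⊗ b ⊗ j ⊗ (a ⊗ b) ⊗ b ⊗ j ⊗ j), l, l) ⊗ b ⊗ j ⊗ j
  Canonicalize subterm:  g(d(l ⊗ b ⊗ (b ⊗ l), g(l, l, b) ⊗ g(b, b, b), b ⊗ g(l, j, b) ⊗ l ⊗ (a ⊗ j) ⊗ b ⊗ j ⊗ b) ⊗ d(g(j ⊗ j ⊗ b, (l ⊗ b) ⊗ b, (a ⊗ j) ⊗ l), g(j ⊗ j ⊗ (l ⊗ b), a, (j ⊗ l) ⊗ (l ⊗ l)), g(l ⊗ ((j ⊗ l) ⊗ j), b, b)) ⊗ j ⊗ g(d(j, b, b) ⊗ g(l, b, l), a, d(b, l, b) ⊗ b ⊗ j ⊗ (a ⊗ b) ⊗ b ⊗ j ⊗ j), l, l)  →  g(d(b ⊗ b ⊗ l ⊗ l, g(b, b, b) ⊗ g(l, l, b), b ⊗ b ⊗ b ⊗ g(l, j, b) ⊗ j ⊗ j ⊗ l) ⊗ d(g(b ⊗ j ⊗ j, b ⊗ b ⊗ l, j ⊗ l), g(b ⊗ j ⊗ j ⊗ l, a, j ⊗ l ⊗ l ⊗ l), g(j ⊗ j ⊗ l ⊗ l, b, b)) ⊗ g(d(j, b, b) ⊗ g(l, b, l), a, b ⊗ b ⊗ b ⊗ d(b, l, b) ⊗ j ⊗ j ⊗ j) ⊗ j, l, l)
  Order the arguments:  b ⊗ b ⊗ g(d(b ⊗ b ⊗ l ⊗ l, g(b, b, b) ⊗ g(l, l, b), b ⊗ b ⊗ b ⊗ g(l, j, b) ⊗ j ⊗ j ⊗ l) ⊗ d(g(b ⊗ j ⊗ j, b ⊗ b ⊗ l, j ⊗ l), g(b ⊗ j ⊗ j ⊗ l, a, j ⊗ l ⊗ l ⊗ l), g(j ⊗ j ⊗ l ⊗ l, b, b)) ⊗ g(d(j, b, b) ⊗ g(l, b, l), a, b ⊗ b ⊗ b ⊗ d(b, l, b) ⊗ j ⊗ j ⊗ j) ⊗ j, l, l) ⊗ j ⊗ j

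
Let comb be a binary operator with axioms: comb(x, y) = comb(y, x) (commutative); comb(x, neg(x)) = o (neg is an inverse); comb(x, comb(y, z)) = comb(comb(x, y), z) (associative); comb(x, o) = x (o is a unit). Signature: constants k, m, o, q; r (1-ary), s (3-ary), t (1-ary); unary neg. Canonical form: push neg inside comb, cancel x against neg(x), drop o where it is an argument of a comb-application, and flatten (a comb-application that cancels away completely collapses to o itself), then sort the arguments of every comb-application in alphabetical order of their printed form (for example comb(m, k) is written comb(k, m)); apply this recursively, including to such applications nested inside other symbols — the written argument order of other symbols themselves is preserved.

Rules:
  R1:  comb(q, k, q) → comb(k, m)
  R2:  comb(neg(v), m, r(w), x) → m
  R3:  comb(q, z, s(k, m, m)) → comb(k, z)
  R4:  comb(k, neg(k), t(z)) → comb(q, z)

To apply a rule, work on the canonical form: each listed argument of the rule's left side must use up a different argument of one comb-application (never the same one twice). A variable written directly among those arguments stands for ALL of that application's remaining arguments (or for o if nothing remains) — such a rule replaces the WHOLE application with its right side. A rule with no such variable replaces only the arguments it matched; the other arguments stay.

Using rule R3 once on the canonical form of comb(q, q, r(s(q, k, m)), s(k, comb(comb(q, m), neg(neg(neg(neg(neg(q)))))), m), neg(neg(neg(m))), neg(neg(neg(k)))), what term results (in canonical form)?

Answer: comb(neg(m), q, r(s(q, k, m)))

Derivation:
Canonical form:  comb(neg(k), neg(m), q, q, r(s(q, k, m)), s(k, m, m))
Match R3:  consume q, s(k, m, m);  z := comb(neg(k), neg(m), q, r(s(q, k, m)))
The variable takes the whole remainder — replace the entire application.
Giving:  comb(neg(m), q, r(s(q, k, m)))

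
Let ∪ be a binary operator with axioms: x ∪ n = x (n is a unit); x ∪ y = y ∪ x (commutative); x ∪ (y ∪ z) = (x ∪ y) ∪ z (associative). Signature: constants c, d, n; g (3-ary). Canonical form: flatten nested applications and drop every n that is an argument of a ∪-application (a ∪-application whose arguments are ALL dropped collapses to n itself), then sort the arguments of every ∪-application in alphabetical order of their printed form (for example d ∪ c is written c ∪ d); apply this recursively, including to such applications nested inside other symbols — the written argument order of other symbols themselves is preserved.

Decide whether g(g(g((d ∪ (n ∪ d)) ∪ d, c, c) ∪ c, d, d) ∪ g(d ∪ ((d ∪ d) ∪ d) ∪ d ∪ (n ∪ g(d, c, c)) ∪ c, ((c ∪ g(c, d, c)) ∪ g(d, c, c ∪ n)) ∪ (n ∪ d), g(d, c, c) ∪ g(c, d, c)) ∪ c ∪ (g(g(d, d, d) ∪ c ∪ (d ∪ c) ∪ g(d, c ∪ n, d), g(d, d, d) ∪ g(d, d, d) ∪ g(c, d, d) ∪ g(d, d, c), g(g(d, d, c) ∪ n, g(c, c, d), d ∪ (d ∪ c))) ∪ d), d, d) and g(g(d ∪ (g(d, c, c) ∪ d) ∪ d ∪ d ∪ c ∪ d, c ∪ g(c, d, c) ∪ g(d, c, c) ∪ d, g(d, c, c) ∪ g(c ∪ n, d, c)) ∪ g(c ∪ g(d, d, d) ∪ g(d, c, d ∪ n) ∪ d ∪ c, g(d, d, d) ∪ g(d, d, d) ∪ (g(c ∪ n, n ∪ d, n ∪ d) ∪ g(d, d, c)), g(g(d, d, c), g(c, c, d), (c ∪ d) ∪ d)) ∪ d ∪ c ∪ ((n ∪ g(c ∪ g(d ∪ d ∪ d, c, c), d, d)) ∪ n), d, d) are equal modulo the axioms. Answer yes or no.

Answer: yes — both canonical forms are g(c ∪ d ∪ g(c ∪ c ∪ d ∪ g(d, c, d) ∪ g(d, d, d), g(c, d, d) ∪ g(d, d, c) ∪ g(d, d, d) ∪ g(d, d, d), g(g(d, d, c), g(c, c, d), c ∪ d ∪ d)) ∪ g(c ∪ d ∪ d ∪ d ∪ d ∪ d ∪ g(d, c, c), c ∪ d ∪ g(c, d, c) ∪ g(d, c, c), g(c, d, c) ∪ g(d, c, c)) ∪ g(c ∪ g(d ∪ d ∪ d, c, c), d, d), d, d)

Derivation:
Left:  g(g(g((d ∪ (n ∪ d)) ∪ d, c, c) ∪ c, d, d) ∪ g(d ∪ ((d ∪ d) ∪ d) ∪ d ∪ (n ∪ g(d, c, c)) ∪ c, ((c ∪ g(c, d, c)) ∪ g(d, c, c ∪ n)) ∪ (n ∪ d), g(d, c, c) ∪ g(c, d, c)) ∪ c ∪ (g(g(d, d, d) ∪ c ∪ (d ∪ c) ∪ g(d, c ∪ n, d), g(d, d, d) ∪ g(d, d, d) ∪ g(c, d, d) ∪ g(d, d, c), g(g(d, d, c) ∪ n, g(c, c, d), d ∪ (d ∪ c))) ∪ d), d, d)
  Descend into:  g(g((d ∪ (n ∪ d)) ∪ d, c, c) ∪ c, d, d) ∪ g(d ∪ ((d ∪ d) ∪ d) ∪ d ∪ (n ∪ g(d, c, c)) ∪ c, ((c ∪ g(c, d, c)) ∪ g(d, c, c ∪ n)) ∪ (n ∪ d), g(d, c, c) ∪ g(c, d, c)) ∪ c ∪ (g(g(d, d, d) ∪ c ∪ (d ∪ c) ∪ g(d, c ∪ n, d), g(d, d, d) ∪ g(d, d, d) ∪ g(c, d, d) ∪ g(d, d, c), g(g(d, d, c) ∪ n, g(c, c, d), d ∪ (d ∪ c))) ∪ d)
  Flatten:  g(g((d ∪ (n ∪ d)) ∪ d, c, c) ∪ c, d, d) ∪ g(d ∪ ((d ∪ d) ∪ d) ∪ d ∪ (n ∪ g(d, c, c)) ∪ c, ((c ∪ g(c, d, c)) ∪ g(d, c, c ∪ n)) ∪ (n ∪ d), g(d, c, c) ∪ g(c, d, c)) ∪ c ∪ g(g(d, d, d) ∪ c ∪ (d ∪ c) ∪ g(d, c ∪ n, d), g(d, d, d) ∪ g(d, d, d) ∪ g(c, d, d) ∪ g(d, d, c), g(g(d, d, c) ∪ n, g(c, c, d), d ∪ (d ∪ c))) ∪ d
  Canonicalize subterm:  g(g((d ∪ (n ∪ d)) ∪ d, c, c) ∪ c, d, d)  →  g(c ∪ g(d ∪ d ∪ d, c, c), d, d)
  Simplify inside:  g(d ∪ ((d ∪ d) ∪ d) ∪ d ∪ (n ∪ g(d, c, c)) ∪ c, ((c ∪ g(c, d, c)) ∪ g(d, c, c ∪ n)) ∪ (n ∪ d), g(d, c, c) ∪ g(c, d, c))  →  g(c ∪ d ∪ d ∪ d ∪ d ∪ d ∪ g(d, c, c), c ∪ d ∪ g(c, d, c) ∪ g(d, c, c), g(c, d, c) ∪ g(d, c, c))
  Simplify inside:  g(g(d, d, d) ∪ c ∪ (d ∪ c) ∪ g(d, c ∪ n, d), g(d, d, d) ∪ g(d, d, d) ∪ g(c, d, d) ∪ g(d, d, c), g(g(d, d, c) ∪ n, g(c, c, d), d ∪ (d ∪ c)))  →  g(c ∪ c ∪ d ∪ g(d, c, d) ∪ g(d, d, d), g(c, d, d) ∪ g(d, d, c) ∪ g(d, d, d) ∪ g(d, d, d), g(g(d, d, c), g(c, c, d), c ∪ d ∪ d))
  Sort arguments:  c ∪ d ∪ g(c ∪ c ∪ d ∪ g(d, c, d) ∪ g(d, d, d), g(c, d, d) ∪ g(d, d, c) ∪ g(d, d, d) ∪ g(d, d, d), g(g(d, d, c), g(c, c, d), c ∪ d ∪ d)) ∪ g(c ∪ d ∪ d ∪ d ∪ d ∪ d ∪ g(d, c, c), c ∪ d ∪ g(c, d, c) ∪ g(d, c, c), g(c, d, c) ∪ g(d, c, c)) ∪ g(c ∪ g(d ∪ d ∪ d, c, c), d, d)
  Put back:  g(c ∪ d ∪ g(c ∪ c ∪ d ∪ g(d, c, d) ∪ g(d, d, d), g(c, d, d) ∪ g(d, d, c) ∪ g(d, d, d) ∪ g(d, d, d), g(g(d, d, c), g(c, c, d), c ∪ d ∪ d)) ∪ g(c ∪ d ∪ d ∪ d ∪ d ∪ d ∪ g(d, c, c), c ∪ d ∪ g(c, d, c) ∪ g(d, c, c), g(c, d, c) ∪ g(d, c, c)) ∪ g(c ∪ g(d ∪ d ∪ d, c, c), d, d), d, d)
Right:  g(g(d ∪ (g(d, c, c) ∪ d) ∪ d ∪ d ∪ c ∪ d, c ∪ g(c, d, c) ∪ g(d, c, c) ∪ d, g(d, c, c) ∪ g(c ∪ n, d, c)) ∪ g(c ∪ g(d, d, d) ∪ g(d, c, d ∪ n) ∪ d ∪ c, g(d, d, d) ∪ g(d, d, d) ∪ (g(c ∪ n, n ∪ d, n ∪ d) ∪ g(d, d, c)), g(g(d, d, c), g(c, c, d), (c ∪ d) ∪ d)) ∪ d ∪ c ∪ ((n ∪ g(c ∪ g(d ∪ d ∪ d, c, c), d, d)) ∪ n), d, d)
  Descend into:  g(d ∪ (g(d, c, c) ∪ d) ∪ d ∪ d ∪ c ∪ d, c ∪ g(c, d, c) ∪ g(d, c, c) ∪ d, g(d, c, c) ∪ g(c ∪ n, d, c)) ∪ g(c ∪ g(d, d, d) ∪ g(d, c, d ∪ n) ∪ d ∪ c, g(d, d, d) ∪ g(d, d, d) ∪ (g(c ∪ n, n ∪ d, n ∪ d) ∪ g(d, d, c)), g(g(d, d, c), g(c, c, d), (c ∪ d) ∪ d)) ∪ d ∪ c ∪ ((n ∪ g(c ∪ g(d ∪ d ∪ d, c, c), d, d)) ∪ n)
  Un-nest:  g(d ∪ (g(d, c, c) ∪ d) ∪ d ∪ d ∪ c ∪ d, c ∪ g(c, d, c) ∪ g(d, c, c) ∪ d, g(d, c, c) ∪ g(c ∪ n, d, c)) ∪ g(c ∪ g(d, d, d) ∪ g(d, c, d ∪ n) ∪ d ∪ c, g(d, d, d) ∪ g(d, d, d) ∪ (g(c ∪ n, n ∪ d, n ∪ d) ∪ g(d, d, c)), g(g(d, d, c), g(c, c, d), (c ∪ d) ∪ d)) ∪ d ∪ c ∪ n ∪ g(c ∪ g(d ∪ d ∪ d, c, c), d, d) ∪ n
  Canonicalize subterm:  g(d ∪ (g(d, c, c) ∪ d) ∪ d ∪ d ∪ c ∪ d, c ∪ g(c, d, c) ∪ g(d, c, c) ∪ d, g(d, c, c) ∪ g(c ∪ n, d, c))  →  g(c ∪ d ∪ d ∪ d ∪ d ∪ d ∪ g(d, c, c), c ∪ d ∪ g(c, d, c) ∪ g(d, c, c), g(c, d, c) ∪ g(d, c, c))
  Inside:  g(c ∪ g(d, d, d) ∪ g(d, c, d ∪ n) ∪ d ∪ c, g(d, d, d) ∪ g(d, d, d) ∪ (g(c ∪ n, n ∪ d, n ∪ d) ∪ g(d, d, c)), g(g(d, d, c), g(c, c, d), (c ∪ d) ∪ d))  →  g(c ∪ c ∪ d ∪ g(d, c, d) ∪ g(d, d, d), g(c, d, d) ∪ g(d, d, c) ∪ g(d, d, d) ∪ g(d, d, d), g(g(d, d, c), g(c, c, d), c ∪ d ∪ d))
  Unit:  drop n (×2)
  Sort:  c ∪ d ∪ g(c ∪ c ∪ d ∪ g(d, c, d) ∪ g(d, d, d), g(c, d, d) ∪ g(d, d, c) ∪ g(d, d, d) ∪ g(d, d, d), g(g(d, d, c), g(c, c, d), c ∪ d ∪ d)) ∪ g(c ∪ d ∪ d ∪ d ∪ d ∪ d ∪ g(d, c, c), c ∪ d ∪ g(c, d, c) ∪ g(d, c, c), g(c, d, c) ∪ g(d, c, c)) ∪ g(c ∪ g(d ∪ d ∪ d, c, c), d, d)
  Rebuild:  g(c ∪ d ∪ g(c ∪ c ∪ d ∪ g(d, c, d) ∪ g(d, d, d), g(c, d, d) ∪ g(d, d, c) ∪ g(d, d, d) ∪ g(d, d, d), g(g(d, d, c), g(c, c, d), c ∪ d ∪ d)) ∪ g(c ∪ d ∪ d ∪ d ∪ d ∪ d ∪ g(d, c, c), c ∪ d ∪ g(c, d, c) ∪ g(d, c, c), g(c, d, c) ∪ g(d, c, c)) ∪ g(c ∪ g(d ∪ d ∪ d, c, c), d, d), d, d)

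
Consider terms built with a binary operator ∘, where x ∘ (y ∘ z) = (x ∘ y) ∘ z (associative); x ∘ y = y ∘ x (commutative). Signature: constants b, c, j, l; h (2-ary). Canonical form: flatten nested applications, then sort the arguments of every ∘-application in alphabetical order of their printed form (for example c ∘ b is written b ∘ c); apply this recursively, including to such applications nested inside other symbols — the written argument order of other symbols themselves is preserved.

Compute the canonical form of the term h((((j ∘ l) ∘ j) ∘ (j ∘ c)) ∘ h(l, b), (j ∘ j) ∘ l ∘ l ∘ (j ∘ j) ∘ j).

Work inside:  (((j ∘ l) ∘ j) ∘ (j ∘ c)) ∘ h(l, b)
Merge nested applications:  j ∘ l ∘ j ∘ j ∘ c ∘ h(l, b)
Sort arguments:  c ∘ h(l, b) ∘ j ∘ j ∘ j ∘ l
Put back:  h(c ∘ h(l, b) ∘ j ∘ j ∘ j ∘ l, j ∘ j ∘ j ∘ j ∘ j ∘ l ∘ l)

Answer: h(c ∘ h(l, b) ∘ j ∘ j ∘ j ∘ l, j ∘ j ∘ j ∘ j ∘ j ∘ l ∘ l)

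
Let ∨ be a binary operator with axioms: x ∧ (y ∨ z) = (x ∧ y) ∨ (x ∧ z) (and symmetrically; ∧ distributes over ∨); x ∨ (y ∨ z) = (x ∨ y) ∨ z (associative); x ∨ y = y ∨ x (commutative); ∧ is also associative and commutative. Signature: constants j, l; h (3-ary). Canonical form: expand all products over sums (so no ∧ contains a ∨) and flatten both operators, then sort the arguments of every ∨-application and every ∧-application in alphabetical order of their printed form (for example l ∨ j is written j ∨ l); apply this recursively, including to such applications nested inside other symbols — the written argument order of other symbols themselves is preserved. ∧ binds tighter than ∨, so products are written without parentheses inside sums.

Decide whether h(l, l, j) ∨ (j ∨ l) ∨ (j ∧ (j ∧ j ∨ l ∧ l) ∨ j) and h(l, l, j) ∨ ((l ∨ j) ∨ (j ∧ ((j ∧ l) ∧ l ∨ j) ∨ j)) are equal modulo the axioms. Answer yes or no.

Answer: no — h(l, l, j) ∨ j ∨ j ∨ j ∧ j ∧ j ∨ j ∧ l ∧ l ∨ l vs h(l, l, j) ∨ j ∨ j ∨ j ∧ j ∨ j ∧ j ∧ l ∧ l ∨ l

Derivation:
Left:  h(l, l, j) ∨ (j ∨ l) ∨ (j ∧ (j ∧ j ∨ l ∧ l) ∨ j)
  Expand:  h(l, l, j) ∨ j ∨ l ∨ j ∧ j ∧ j ∨ j ∧ l ∧ l ∨ j
  Sort:  h(l, l, j) ∨ j ∨ j ∨ j ∧ j ∧ j ∨ j ∧ l ∧ l ∨ l
Right:  h(l, l, j) ∨ ((l ∨ j) ∨ (j ∧ ((j ∧ l) ∧ l ∨ j) ∨ j))
  Distribute:  h(l, l, j) ∨ l ∨ j ∨ j ∧ j ∧ l ∧ l ∨ j ∧ j ∨ j
  Order the arguments:  h(l, l, j) ∨ j ∨ j ∨ j ∧ j ∨ j ∧ j ∧ l ∧ l ∨ l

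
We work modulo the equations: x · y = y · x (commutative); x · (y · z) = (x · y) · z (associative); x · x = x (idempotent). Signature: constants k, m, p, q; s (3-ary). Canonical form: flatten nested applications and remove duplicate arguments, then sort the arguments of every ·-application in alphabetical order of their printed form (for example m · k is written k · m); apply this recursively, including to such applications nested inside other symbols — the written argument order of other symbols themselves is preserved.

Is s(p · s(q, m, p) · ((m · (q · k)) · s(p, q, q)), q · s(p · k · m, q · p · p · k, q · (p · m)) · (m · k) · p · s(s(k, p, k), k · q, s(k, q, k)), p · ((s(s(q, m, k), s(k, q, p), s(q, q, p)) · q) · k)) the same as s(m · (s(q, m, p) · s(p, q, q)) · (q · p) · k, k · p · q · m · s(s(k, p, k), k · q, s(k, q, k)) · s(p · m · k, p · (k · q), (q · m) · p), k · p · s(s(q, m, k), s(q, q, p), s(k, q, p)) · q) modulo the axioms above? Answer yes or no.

Answer: no — s(k · m · p · q · s(p, q, q) · s(q, m, p), k · m · p · q · s(k · m · p, k · p · q, m · p · q) · s(s(k, p, k), k · q, s(k, q, k)), k · p · q · s(s(q, m, k), s(k, q, p), s(q, q, p))) vs s(k · m · p · q · s(p, q, q) · s(q, m, p), k · m · p · q · s(k · m · p, k · p · q, m · p · q) · s(s(k, p, k), k · q, s(k, q, k)), k · p · q · s(s(q, m, k), s(q, q, p), s(k, q, p)))

Derivation:
Left:  s(p · s(q, m, p) · ((m · (q · k)) · s(p, q, q)), q · s(p · k · m, q · p · p · k, q · (p · m)) · (m · k) · p · s(s(k, p, k), k · q, s(k, q, k)), p · ((s(s(q, m, k), s(k, q, p), s(q, q, p)) · q) · k))
  Descend into:  q · s(p · k · m, q · p · p · k, q · (p · m)) · (m · k) · p · s(s(k, p, k), k · q, s(k, q, k))
  Un-nest:  q · s(p · k · m, q · p · p · k, q · (p · m)) · m · k · p · s(s(k, p, k), k · q, s(k, q, k))
  Canonicalize subterm:  s(p · k · m, q · p · p · k, q · (p · m))  →  s(k · m · p, k · p · q, m · p · q)
  Sort:  k · m · p · q · s(k · m · p, k · p · q, m · p · q) · s(s(k, p, k), k · q, s(k, q, k))
  Rebuild:  s(k · m · p · q · s(p, q, q) · s(q, m, p), k · m · p · q · s(k · m · p, k · p · q, m · p · q) · s(s(k, p, k), k · q, s(k, q, k)), k · p · q · s(s(q, m, k), s(k, q, p), s(q, q, p)))
Right:  s(m · (s(q, m, p) · s(p, q, q)) · (q · p) · k, k · p · q · m · s(s(k, p, k), k · q, s(k, q, k)) · s(p · m · k, p · (k · q), (q · m) · p), k · p · s(s(q, m, k), s(q, q, p), s(k, q, p)) · q)
  Focus inside:  k · p · q · m · s(s(k, p, k), k · q, s(k, q, k)) · s(p · m · k, p · (k · q), (q · m) · p)
  Simplify inside:  s(p · m · k, p · (k · q), (q · m) · p)  →  s(k · m · p, k · p · q, m · p · q)
  Sort:  k · m · p · q · s(k · m · p, k · p · q, m · p · q) · s(s(k, p, k), k · q, s(k, q, k))
  Rebuild:  s(k · m · p · q · s(p, q, q) · s(q, m, p), k · m · p · q · s(k · m · p, k · p · q, m · p · q) · s(s(k, p, k), k · q, s(k, q, k)), k · p · q · s(s(q, m, k), s(q, q, p), s(k, q, p)))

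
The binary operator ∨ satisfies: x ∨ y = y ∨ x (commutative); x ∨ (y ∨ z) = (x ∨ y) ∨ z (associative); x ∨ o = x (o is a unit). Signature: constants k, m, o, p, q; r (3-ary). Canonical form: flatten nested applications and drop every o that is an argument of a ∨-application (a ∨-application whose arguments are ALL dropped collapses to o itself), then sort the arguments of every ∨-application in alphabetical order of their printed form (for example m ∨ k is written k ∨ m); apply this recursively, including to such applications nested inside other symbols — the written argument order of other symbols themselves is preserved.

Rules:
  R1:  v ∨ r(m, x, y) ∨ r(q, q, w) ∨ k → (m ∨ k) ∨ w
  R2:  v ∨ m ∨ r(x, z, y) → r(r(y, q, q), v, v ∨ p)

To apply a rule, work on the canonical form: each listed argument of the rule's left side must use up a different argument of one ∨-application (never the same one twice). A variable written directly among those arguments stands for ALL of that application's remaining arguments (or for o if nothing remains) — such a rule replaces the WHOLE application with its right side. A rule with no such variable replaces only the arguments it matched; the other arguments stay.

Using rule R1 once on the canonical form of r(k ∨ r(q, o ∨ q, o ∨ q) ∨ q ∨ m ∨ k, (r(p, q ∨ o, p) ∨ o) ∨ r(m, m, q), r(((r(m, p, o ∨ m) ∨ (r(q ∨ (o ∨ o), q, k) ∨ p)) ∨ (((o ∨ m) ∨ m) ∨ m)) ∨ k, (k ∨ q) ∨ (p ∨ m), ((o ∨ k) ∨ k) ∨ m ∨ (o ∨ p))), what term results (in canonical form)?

Answer: r(k ∨ k ∨ m ∨ q ∨ r(q, q, q), r(m, m, q) ∨ r(p, q, p), r(k ∨ k ∨ m, k ∨ m ∨ p ∨ q, k ∨ k ∨ m ∨ p))

Derivation:
Canonical form:  r(k ∨ k ∨ m ∨ q ∨ r(q, q, q), r(m, m, q) ∨ r(p, q, p), r(k ∨ m ∨ m ∨ m ∨ p ∨ r(m, p, m) ∨ r(q, q, k), k ∨ m ∨ p ∨ q, k ∨ k ∨ m ∨ p))
Apply R1:  consuming k, r(m, p, m), r(q, q, k);  v := m ∨ m ∨ m ∨ p, w := k, x := p, y := m
The variable takes the whole remainder — replace the entire application.
Result:  r(k ∨ k ∨ m ∨ q ∨ r(q, q, q), r(m, m, q) ∨ r(p, q, p), r(k ∨ k ∨ m, k ∨ m ∨ p ∨ q, k ∨ k ∨ m ∨ p))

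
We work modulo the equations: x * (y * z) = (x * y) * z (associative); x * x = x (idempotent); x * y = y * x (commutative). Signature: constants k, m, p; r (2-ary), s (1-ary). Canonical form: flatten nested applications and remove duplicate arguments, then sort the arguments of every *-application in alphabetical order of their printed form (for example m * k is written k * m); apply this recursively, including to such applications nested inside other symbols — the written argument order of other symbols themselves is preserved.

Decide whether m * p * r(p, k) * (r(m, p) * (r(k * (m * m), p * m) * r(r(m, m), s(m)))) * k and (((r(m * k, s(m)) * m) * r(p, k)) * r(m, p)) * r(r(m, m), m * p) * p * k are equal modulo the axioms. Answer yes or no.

Answer: no — k * m * p * r(k * m, m * p) * r(m, p) * r(p, k) * r(r(m, m), s(m)) vs k * m * p * r(k * m, s(m)) * r(m, p) * r(p, k) * r(r(m, m), m * p)

Derivation:
Left:  m * p * r(p, k) * (r(m, p) * (r(k * (m * m), p * m) * r(r(m, m), s(m)))) * k
  Flatten:  m * p * r(p, k) * r(m, p) * r(k * (m * m), p * m) * r(r(m, m), s(m)) * k
  Canonicalize subterm:  r(k * (m * m), p * m)  →  r(k * m, m * p)
  Sort arguments:  k * m * p * r(k * m, m * p) * r(m, p) * r(p, k) * r(r(m, m), s(m))
Right:  (((r(m * k, s(m)) * m) * r(p, k)) * r(m, p)) * r(r(m, m), m * p) * p * k
  Merge nested applications:  r(m * k, s(m)) * m * r(p, k) * r(m, p) * r(r(m, m), m * p) * p * k
  Canonicalize subterm:  r(m * k, s(m))  →  r(k * m, s(m))
  Sort:  k * m * p * r(k * m, s(m)) * r(m, p) * r(p, k) * r(r(m, m), m * p)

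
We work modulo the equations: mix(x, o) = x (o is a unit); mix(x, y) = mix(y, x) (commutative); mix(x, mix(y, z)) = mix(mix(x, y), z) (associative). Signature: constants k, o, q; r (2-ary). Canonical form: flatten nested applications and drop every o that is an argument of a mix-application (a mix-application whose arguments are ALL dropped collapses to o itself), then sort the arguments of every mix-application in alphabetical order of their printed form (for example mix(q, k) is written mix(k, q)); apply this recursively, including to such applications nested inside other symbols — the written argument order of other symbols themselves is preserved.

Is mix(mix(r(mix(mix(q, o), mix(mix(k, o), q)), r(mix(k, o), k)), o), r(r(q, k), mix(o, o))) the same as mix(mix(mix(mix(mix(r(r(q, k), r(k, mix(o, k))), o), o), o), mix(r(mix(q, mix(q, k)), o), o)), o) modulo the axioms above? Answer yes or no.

Answer: no — mix(r(mix(k, q, q), r(k, k)), r(r(q, k), o)) vs mix(r(mix(k, q, q), o), r(r(q, k), r(k, k)))

Derivation:
Left:  mix(mix(r(mix(mix(q, o), mix(mix(k, o), q)), r(mix(k, o), k)), o), r(r(q, k), mix(o, o)))
  Flatten:  mix(r(mix(mix(q, o), mix(mix(k, o), q)), r(mix(k, o), k)), o, r(r(q, k), mix(o, o)))
  Simplify inside:  r(mix(mix(q, o), mix(mix(k, o), q)), r(mix(k, o), k))  →  r(mix(k, q, q), r(k, k))
  Inside:  r(r(q, k), mix(o, o))  →  r(r(q, k), o)
  Unit:  drop o
  Sort arguments:  mix(r(mix(k, q, q), r(k, k)), r(r(q, k), o))
Right:  mix(mix(mix(mix(mix(r(r(q, k), r(k, mix(o, k))), o), o), o), mix(r(mix(q, mix(q, k)), o), o)), o)
  Flatten:  mix(r(r(q, k), r(k, mix(o, k))), o, o, o, r(mix(q, mix(q, k)), o), o, o)
  Inside:  r(r(q, k), r(k, mix(o, k)))  →  r(r(q, k), r(k, k))
  Canonicalize subterm:  r(mix(q, mix(q, k)), o)  →  r(mix(k, q, q), o)
  Unit:  drop o (×5)
  Sort:  mix(r(mix(k, q, q), o), r(r(q, k), r(k, k)))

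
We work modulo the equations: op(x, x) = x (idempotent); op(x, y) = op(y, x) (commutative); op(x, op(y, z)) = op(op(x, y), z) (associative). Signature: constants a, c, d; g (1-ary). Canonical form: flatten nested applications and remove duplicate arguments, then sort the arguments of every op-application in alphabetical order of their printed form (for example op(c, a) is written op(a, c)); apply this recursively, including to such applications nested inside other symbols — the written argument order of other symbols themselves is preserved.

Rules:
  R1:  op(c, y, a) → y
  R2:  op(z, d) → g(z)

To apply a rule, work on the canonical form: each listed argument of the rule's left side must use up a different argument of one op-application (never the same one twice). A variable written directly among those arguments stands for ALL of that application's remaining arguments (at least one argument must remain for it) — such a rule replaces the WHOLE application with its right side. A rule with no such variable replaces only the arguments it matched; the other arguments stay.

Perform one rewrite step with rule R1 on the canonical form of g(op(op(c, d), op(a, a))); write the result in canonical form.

Canonical form:  g(op(a, c, d))
R1 matches:  uses a, c;  y := d
The variable takes the whole remainder — replace the entire application.
Result:  g(d)

Answer: g(d)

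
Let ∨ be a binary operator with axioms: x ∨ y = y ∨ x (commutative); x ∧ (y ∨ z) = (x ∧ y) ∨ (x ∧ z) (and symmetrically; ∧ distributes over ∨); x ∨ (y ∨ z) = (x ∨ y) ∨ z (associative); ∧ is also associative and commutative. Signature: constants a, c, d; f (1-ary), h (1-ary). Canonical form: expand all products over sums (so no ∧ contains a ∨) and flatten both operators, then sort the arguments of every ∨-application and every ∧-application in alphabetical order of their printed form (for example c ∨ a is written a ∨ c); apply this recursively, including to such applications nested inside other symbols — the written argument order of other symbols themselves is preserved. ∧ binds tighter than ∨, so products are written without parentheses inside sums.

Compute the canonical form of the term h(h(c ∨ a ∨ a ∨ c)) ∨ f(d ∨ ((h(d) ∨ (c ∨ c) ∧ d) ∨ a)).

Answer: f(a ∨ c ∧ d ∨ c ∧ d ∨ d ∨ h(d)) ∨ h(h(a ∨ a ∨ c ∨ c))

Derivation:
Distribute:  h(h(a ∨ a ∨ c ∨ c)) ∨ f(a ∨ c ∧ d ∨ c ∧ d ∨ d ∨ h(d))
Sort arguments:  f(a ∨ c ∧ d ∨ c ∧ d ∨ d ∨ h(d)) ∨ h(h(a ∨ a ∨ c ∨ c))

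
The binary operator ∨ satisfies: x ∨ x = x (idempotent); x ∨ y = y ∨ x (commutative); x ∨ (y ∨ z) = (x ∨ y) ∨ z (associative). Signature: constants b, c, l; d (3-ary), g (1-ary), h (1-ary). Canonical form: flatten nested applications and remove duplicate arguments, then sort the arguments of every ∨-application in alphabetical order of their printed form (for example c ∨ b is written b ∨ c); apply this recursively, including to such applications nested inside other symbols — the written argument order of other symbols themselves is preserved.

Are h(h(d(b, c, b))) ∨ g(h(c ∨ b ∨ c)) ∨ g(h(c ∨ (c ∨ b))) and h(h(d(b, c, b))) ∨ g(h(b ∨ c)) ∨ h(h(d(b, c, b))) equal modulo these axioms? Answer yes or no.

Left:  h(h(d(b, c, b))) ∨ g(h(c ∨ b ∨ c)) ∨ g(h(c ∨ (c ∨ b)))
  Simplify inside:  g(h(c ∨ b ∨ c))  →  g(h(b ∨ c))
  Simplify inside:  g(h(c ∨ (c ∨ b)))  →  g(h(b ∨ c))
  Drop duplicates:  drop duplicate g(h(b ∨ c))
  Sort arguments:  g(h(b ∨ c)) ∨ h(h(d(b, c, b)))
Right:  h(h(d(b, c, b))) ∨ g(h(b ∨ c)) ∨ h(h(d(b, c, b)))
  Idempotence:  drop duplicate h(h(d(b, c, b)))
  Order the arguments:  g(h(b ∨ c)) ∨ h(h(d(b, c, b)))

Answer: yes — both canonical forms are g(h(b ∨ c)) ∨ h(h(d(b, c, b)))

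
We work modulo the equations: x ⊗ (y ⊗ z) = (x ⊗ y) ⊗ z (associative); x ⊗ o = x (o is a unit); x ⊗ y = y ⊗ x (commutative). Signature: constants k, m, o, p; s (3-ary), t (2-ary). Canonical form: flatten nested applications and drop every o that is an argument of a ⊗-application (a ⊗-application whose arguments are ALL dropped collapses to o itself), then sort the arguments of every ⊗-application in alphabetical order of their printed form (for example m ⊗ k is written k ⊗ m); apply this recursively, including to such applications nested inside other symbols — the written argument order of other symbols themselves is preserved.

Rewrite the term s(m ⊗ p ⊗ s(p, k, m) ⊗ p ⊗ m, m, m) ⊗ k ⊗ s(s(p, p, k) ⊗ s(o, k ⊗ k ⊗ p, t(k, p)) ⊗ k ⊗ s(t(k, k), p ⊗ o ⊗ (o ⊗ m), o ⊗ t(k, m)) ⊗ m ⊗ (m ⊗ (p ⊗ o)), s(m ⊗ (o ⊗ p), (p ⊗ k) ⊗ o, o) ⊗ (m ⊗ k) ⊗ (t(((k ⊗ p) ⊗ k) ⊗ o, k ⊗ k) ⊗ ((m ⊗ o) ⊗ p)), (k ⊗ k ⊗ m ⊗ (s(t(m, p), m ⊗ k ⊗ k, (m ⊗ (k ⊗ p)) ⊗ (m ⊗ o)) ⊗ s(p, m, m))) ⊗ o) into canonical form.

Simplify inside:  s(m ⊗ p ⊗ s(p, k, m) ⊗ p ⊗ m, m, m)  →  s(m ⊗ m ⊗ p ⊗ p ⊗ s(p, k, m), m, m)
Inside:  s(s(p, p, k) ⊗ s(o, k ⊗ k ⊗ p, t(k, p)) ⊗ k ⊗ s(t(k, k), p ⊗ o ⊗ (o ⊗ m), o ⊗ t(k, m)) ⊗ m ⊗ (m ⊗ (p ⊗ o)), s(m ⊗ (o ⊗ p), (p ⊗ k) ⊗ o, o) ⊗ (m ⊗ k) ⊗ (t(((k ⊗ p) ⊗ k) ⊗ o, k ⊗ k) ⊗ ((m ⊗ o) ⊗ p)), (k ⊗ k ⊗ m ⊗ (s(t(m, p), m ⊗ k ⊗ k, (m ⊗ (k ⊗ p)) ⊗ (m ⊗ o)) ⊗ s(p, m, m))) ⊗ o)  →  s(k ⊗ m ⊗ m ⊗ p ⊗ s(o, k ⊗ k ⊗ p, t(k, p)) ⊗ s(p, p, k) ⊗ s(t(k, k), m ⊗ p, t(k, m)), k ⊗ m ⊗ m ⊗ p ⊗ s(m ⊗ p, k ⊗ p, o) ⊗ t(k ⊗ k ⊗ p, k ⊗ k), k ⊗ k ⊗ m ⊗ s(p, m, m) ⊗ s(t(m, p), k ⊗ k ⊗ m, k ⊗ m ⊗ m ⊗ p))
Sort:  k ⊗ s(k ⊗ m ⊗ m ⊗ p ⊗ s(o, k ⊗ k ⊗ p, t(k, p)) ⊗ s(p, p, k) ⊗ s(t(k, k), m ⊗ p, t(k, m)), k ⊗ m ⊗ m ⊗ p ⊗ s(m ⊗ p, k ⊗ p, o) ⊗ t(k ⊗ k ⊗ p, k ⊗ k), k ⊗ k ⊗ m ⊗ s(p, m, m) ⊗ s(t(m, p), k ⊗ k ⊗ m, k ⊗ m ⊗ m ⊗ p)) ⊗ s(m ⊗ m ⊗ p ⊗ p ⊗ s(p, k, m), m, m)

Answer: k ⊗ s(k ⊗ m ⊗ m ⊗ p ⊗ s(o, k ⊗ k ⊗ p, t(k, p)) ⊗ s(p, p, k) ⊗ s(t(k, k), m ⊗ p, t(k, m)), k ⊗ m ⊗ m ⊗ p ⊗ s(m ⊗ p, k ⊗ p, o) ⊗ t(k ⊗ k ⊗ p, k ⊗ k), k ⊗ k ⊗ m ⊗ s(p, m, m) ⊗ s(t(m, p), k ⊗ k ⊗ m, k ⊗ m ⊗ m ⊗ p)) ⊗ s(m ⊗ m ⊗ p ⊗ p ⊗ s(p, k, m), m, m)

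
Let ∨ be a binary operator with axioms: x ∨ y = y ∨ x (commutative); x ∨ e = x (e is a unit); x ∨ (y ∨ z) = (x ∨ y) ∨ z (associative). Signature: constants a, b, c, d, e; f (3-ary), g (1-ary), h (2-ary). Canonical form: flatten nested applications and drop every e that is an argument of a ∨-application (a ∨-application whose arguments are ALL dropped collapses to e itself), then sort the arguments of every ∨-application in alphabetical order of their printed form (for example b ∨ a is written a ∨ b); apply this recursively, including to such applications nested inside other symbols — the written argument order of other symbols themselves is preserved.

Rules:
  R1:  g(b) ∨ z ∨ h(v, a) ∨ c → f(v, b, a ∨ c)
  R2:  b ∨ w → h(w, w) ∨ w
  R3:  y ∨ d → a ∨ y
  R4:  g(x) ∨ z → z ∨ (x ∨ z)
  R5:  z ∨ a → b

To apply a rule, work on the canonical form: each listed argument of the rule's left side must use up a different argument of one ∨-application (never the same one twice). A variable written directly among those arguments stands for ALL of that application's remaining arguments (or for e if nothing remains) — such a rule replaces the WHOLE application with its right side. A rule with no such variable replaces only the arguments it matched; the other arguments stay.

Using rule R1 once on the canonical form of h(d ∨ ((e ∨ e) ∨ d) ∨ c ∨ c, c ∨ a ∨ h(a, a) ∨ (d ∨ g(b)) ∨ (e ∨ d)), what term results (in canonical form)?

Canonical form:  h(c ∨ c ∨ d ∨ d, a ∨ c ∨ d ∨ d ∨ g(b) ∨ h(a, a))
R1 matches:  uses c, g(b), h(a, a);  v := a, z := a ∨ d ∨ d
The extension variable absorbs all remaining arguments, so the whole application is rewritten.
Result:  h(c ∨ c ∨ d ∨ d, f(a, b, a ∨ c))

Answer: h(c ∨ c ∨ d ∨ d, f(a, b, a ∨ c))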